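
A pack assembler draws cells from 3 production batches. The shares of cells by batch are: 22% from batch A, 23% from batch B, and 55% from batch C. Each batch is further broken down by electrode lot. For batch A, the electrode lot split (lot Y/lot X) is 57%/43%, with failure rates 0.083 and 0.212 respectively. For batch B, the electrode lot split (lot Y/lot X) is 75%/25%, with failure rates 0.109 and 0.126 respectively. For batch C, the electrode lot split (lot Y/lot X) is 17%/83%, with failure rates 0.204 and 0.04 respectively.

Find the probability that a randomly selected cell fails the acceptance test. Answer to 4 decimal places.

P(F|A) = 0.57·0.083 + 0.43·0.212 = 0.04731 + 0.09116 = 0.13847
P(F|B) = 0.75·0.109 + 0.25·0.126 = 0.08175 + 0.0315 = 0.11325
P(F|C) = 0.17·0.204 + 0.83·0.04 = 0.03468 + 0.0332 = 0.06788
Then overall,
P(F) = 0.22·0.13847 + 0.23·0.11325 + 0.55·0.06788
      = 0.0304634 + 0.0260475 + 0.037334 = 0.0938449

P(F) ≈ 0.0938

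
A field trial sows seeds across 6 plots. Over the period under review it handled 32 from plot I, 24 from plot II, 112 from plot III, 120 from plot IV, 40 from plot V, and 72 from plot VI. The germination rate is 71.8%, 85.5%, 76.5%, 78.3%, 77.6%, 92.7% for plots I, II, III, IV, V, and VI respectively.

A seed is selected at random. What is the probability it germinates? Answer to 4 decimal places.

0.8023

Total: 32 + 24 + 112 + 120 + 40 + 72 = 400.
P(I) = 32/400 = 0.08. P(II) = 24/400 = 0.06. P(III) = 112/400 = 0.28. P(IV) = 120/400 = 0.3. P(V) = 40/400 = 0.1. P(VI) = 72/400 = 0.18.
By the law of total probability,
P(G) = P(G|I)·P(I) + P(G|II)·P(II) + P(G|III)·P(III) + P(G|IV)·P(IV) + P(G|V)·P(V) + P(G|VI)·P(VI)
      = 0.718·0.08 + 0.855·0.06 + 0.765·0.28 + 0.783·0.3 + 0.776·0.1 + 0.927·0.18
      = 0.05744 + 0.0513 + 0.2142 + 0.2349 + 0.0776 + 0.16686 = 0.8023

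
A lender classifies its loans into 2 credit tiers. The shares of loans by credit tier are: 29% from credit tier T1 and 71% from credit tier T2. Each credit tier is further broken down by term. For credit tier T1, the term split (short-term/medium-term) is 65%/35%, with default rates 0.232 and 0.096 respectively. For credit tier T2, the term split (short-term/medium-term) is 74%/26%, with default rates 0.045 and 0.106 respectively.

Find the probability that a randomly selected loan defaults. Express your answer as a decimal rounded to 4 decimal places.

P(D|T1) = 0.65·0.232 + 0.35·0.096 = 0.1508 + 0.0336 = 0.1844
P(D|T2) = 0.74·0.045 + 0.26·0.106 = 0.0333 + 0.02756 = 0.06086
Then overall,
P(D) = 0.29·0.1844 + 0.71·0.06086
      = 0.053476 + 0.0432106 = 0.0966866

0.0967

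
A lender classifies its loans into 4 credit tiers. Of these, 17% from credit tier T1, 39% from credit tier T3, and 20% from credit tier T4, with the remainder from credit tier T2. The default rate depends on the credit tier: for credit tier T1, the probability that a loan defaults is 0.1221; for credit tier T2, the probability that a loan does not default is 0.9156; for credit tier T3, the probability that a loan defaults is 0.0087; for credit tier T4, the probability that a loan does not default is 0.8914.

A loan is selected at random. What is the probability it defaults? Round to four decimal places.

P(T2) = 1 − (0.17 + 0.39 + 0.2) = 0.24.
P(D|T2) = 1 − 0.9156 = 0.0844.
P(D|T4) = 1 − 0.8914 = 0.1086.
Summing over the partition,
P(D) = P(D|T1)·P(T1) + P(D|T2)·P(T2) + P(D|T3)·P(T3) + P(D|T4)·P(T4)
      = 0.1221·0.17 + 0.0844·0.24 + 0.0087·0.39 + 0.1086·0.2
      = 0.020757 + 0.020256 + 0.003393 + 0.02172 = 0.066126

P(D) ≈ 0.0661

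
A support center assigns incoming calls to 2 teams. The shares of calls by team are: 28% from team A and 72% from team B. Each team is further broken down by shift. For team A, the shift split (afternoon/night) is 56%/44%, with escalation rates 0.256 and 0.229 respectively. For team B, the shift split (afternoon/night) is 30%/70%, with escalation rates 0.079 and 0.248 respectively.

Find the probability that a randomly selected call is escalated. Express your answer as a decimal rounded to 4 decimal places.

P(E) ≈ 0.2104

P(E|A) = 0.56·0.256 + 0.44·0.229 = 0.14336 + 0.10076 = 0.24412
P(E|B) = 0.3·0.079 + 0.7·0.248 = 0.0237 + 0.1736 = 0.1973
Then overall,
P(E) = 0.28·0.24412 + 0.72·0.1973
      = 0.0683536 + 0.142056 = 0.2104096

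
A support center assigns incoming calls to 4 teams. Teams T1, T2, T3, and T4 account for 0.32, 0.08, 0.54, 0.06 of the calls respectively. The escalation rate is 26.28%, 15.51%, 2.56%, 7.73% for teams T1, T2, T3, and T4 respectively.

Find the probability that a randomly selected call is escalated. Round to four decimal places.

P(E) ≈ 0.1150

Summing over the partition,
P(E) = P(E|T1)·P(T1) + P(E|T2)·P(T2) + P(E|T3)·P(T3) + P(E|T4)·P(T4)
      = 0.2628·0.32 + 0.1551·0.08 + 0.0256·0.54 + 0.0773·0.06
      = 0.084096 + 0.012408 + 0.013824 + 0.004638 = 0.114966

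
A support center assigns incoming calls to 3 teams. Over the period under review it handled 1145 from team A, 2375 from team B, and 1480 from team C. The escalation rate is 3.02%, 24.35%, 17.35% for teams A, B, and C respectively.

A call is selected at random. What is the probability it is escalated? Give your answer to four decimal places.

Total: 1145 + 2375 + 1480 = 5000.
P(A) = 1145/5000 = 0.229. P(B) = 2375/5000 = 0.475. P(C) = 1480/5000 = 0.296.
P(E) = P(E|A)·P(A) + P(E|B)·P(B) + P(E|C)·P(C)
      = 0.0302·0.229 + 0.2435·0.475 + 0.1735·0.296
      = 0.0069158 + 0.1156625 + 0.051356 = 0.1739343

0.1739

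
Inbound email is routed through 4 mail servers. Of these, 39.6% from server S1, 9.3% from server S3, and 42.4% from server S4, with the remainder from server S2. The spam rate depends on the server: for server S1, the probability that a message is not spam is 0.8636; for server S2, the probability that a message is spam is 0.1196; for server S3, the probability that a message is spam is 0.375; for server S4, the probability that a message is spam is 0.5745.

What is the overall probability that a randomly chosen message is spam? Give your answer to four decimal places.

P(S) ≈ 0.3429

P(S2) = 1 − (0.396 + 0.093 + 0.424) = 0.087.
P(S|S1) = 1 − 0.8636 = 0.1364.
By the law of total probability,
P(S) = P(S|S1)·P(S1) + P(S|S2)·P(S2) + P(S|S3)·P(S3) + P(S|S4)·P(S4)
      = 0.1364·0.396 + 0.1196·0.087 + 0.375·0.093 + 0.5745·0.424
      = 0.0540144 + 0.0104052 + 0.034875 + 0.243588 = 0.3428826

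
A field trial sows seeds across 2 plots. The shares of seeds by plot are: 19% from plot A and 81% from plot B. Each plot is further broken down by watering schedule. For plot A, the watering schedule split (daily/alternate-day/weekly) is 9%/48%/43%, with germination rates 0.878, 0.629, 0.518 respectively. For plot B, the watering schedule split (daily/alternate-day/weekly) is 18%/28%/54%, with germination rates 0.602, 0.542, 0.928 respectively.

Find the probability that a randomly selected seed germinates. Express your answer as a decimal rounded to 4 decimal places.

0.7313

P(G|A) = 0.09·0.878 + 0.48·0.629 + 0.43·0.518 = 0.07902 + 0.30192 + 0.22274 = 0.60368
P(G|B) = 0.18·0.602 + 0.28·0.542 + 0.54·0.928 = 0.10836 + 0.15176 + 0.50112 = 0.76124
By total probability over the outer partition,
P(G) = 0.19·0.60368 + 0.81·0.76124
      = 0.1146992 + 0.6166044 = 0.7313036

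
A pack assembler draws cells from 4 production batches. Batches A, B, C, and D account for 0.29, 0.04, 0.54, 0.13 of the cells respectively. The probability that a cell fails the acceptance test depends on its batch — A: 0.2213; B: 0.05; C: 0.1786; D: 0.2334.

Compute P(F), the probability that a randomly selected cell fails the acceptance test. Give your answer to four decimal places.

P(F) ≈ 0.1930

Summing over the partition,
P(F) = P(F|A)·P(A) + P(F|B)·P(B) + P(F|C)·P(C) + P(F|D)·P(D)
      = 0.2213·0.29 + 0.05·0.04 + 0.1786·0.54 + 0.2334·0.13
      = 0.064177 + 0.002 + 0.096444 + 0.030342 = 0.192963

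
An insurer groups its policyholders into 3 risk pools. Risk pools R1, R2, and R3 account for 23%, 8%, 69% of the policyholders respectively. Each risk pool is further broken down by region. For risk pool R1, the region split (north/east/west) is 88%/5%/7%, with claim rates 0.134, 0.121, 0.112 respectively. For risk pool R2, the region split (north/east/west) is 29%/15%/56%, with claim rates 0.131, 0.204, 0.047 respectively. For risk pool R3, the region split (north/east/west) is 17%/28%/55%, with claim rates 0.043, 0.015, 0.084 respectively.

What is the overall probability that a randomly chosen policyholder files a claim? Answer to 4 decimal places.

0.0777

P(C|R1) = 0.88·0.134 + 0.05·0.121 + 0.07·0.112 = 0.11792 + 0.00605 + 0.00784 = 0.13181
P(C|R2) = 0.29·0.131 + 0.15·0.204 + 0.56·0.047 = 0.03799 + 0.0306 + 0.02632 = 0.09491
P(C|R3) = 0.17·0.043 + 0.28·0.015 + 0.55·0.084 = 0.00731 + 0.0042 + 0.0462 = 0.05771
By total probability over the outer partition,
P(C) = 0.23·0.13181 + 0.08·0.09491 + 0.69·0.05771
      = 0.0303163 + 0.0075928 + 0.0398199 = 0.077729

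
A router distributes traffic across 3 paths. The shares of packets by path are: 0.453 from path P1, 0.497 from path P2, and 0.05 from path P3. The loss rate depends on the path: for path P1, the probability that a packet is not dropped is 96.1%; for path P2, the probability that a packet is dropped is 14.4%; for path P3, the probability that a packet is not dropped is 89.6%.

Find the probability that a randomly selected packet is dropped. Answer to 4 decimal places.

P(L|P1) = 1 − 0.961 = 0.039.
P(L|P3) = 1 − 0.896 = 0.104.
Using total probability over the partition,
P(L) = P(L|P1)·P(P1) + P(L|P2)·P(P2) + P(L|P3)·P(P3)
      = 0.039·0.453 + 0.144·0.497 + 0.104·0.05
      = 0.017667 + 0.071568 + 0.0052 = 0.094435

P(L) ≈ 0.0944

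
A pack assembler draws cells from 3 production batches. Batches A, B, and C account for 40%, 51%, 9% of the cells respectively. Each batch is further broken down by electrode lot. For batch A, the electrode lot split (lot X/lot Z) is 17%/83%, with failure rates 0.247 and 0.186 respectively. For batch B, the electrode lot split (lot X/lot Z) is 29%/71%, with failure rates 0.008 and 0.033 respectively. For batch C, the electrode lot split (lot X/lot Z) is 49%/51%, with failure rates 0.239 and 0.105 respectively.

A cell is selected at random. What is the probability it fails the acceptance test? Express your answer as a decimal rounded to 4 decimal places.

P(F) ≈ 0.1070

P(F|A) = 0.17·0.247 + 0.83·0.186 = 0.04199 + 0.15438 = 0.19637
P(F|B) = 0.29·0.008 + 0.71·0.033 = 0.00232 + 0.02343 = 0.02575
P(F|C) = 0.49·0.239 + 0.51·0.105 = 0.11711 + 0.05355 = 0.17066
By total probability over the outer partition,
P(F) = 0.4·0.19637 + 0.51·0.02575 + 0.09·0.17066
      = 0.078548 + 0.0131325 + 0.0153594 = 0.1070399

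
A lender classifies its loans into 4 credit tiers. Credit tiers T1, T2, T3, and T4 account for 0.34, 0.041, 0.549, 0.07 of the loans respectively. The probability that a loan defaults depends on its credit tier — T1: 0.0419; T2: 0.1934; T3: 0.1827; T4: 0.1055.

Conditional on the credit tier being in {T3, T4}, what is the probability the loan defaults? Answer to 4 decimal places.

Let S = {T3, T4}.
P(S) = 0.549 + 0.07 = 0.619.
P(D ∩ S) = 0.1827·0.549 + 0.1055·0.07 = 0.1003023 + 0.007385 = 0.1076873.
P(D | S) = 0.1076873 / 0.619 = 0.173970…

P(D|S) ≈ 0.1740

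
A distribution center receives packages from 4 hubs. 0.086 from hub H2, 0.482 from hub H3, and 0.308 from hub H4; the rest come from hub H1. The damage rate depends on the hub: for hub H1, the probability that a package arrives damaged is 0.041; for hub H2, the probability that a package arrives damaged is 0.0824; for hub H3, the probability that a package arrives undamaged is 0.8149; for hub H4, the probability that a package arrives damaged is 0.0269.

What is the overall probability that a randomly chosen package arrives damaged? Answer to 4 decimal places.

P(H1) = 1 − (0.086 + 0.482 + 0.308) = 0.124.
P(D|H3) = 1 − 0.8149 = 0.1851.
Using total probability over the partition,
P(D) = P(D|H1)·P(H1) + P(D|H2)·P(H2) + P(D|H3)·P(H3) + P(D|H4)·P(H4)
      = 0.041·0.124 + 0.0824·0.086 + 0.1851·0.482 + 0.0269·0.308
      = 0.005084 + 0.0070864 + 0.0892182 + 0.0082852 = 0.1096738

P(D) ≈ 0.1097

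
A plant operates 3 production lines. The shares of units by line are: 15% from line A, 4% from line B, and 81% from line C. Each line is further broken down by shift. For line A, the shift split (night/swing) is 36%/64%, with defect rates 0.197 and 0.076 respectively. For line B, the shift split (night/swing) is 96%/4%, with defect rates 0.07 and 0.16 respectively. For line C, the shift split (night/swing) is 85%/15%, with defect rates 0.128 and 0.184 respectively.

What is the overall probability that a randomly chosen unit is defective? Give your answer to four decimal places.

0.1314

P(D|A) = 0.36·0.197 + 0.64·0.076 = 0.07092 + 0.04864 = 0.11956
P(D|B) = 0.96·0.07 + 0.04·0.16 = 0.0672 + 0.0064 = 0.0736
P(D|C) = 0.85·0.128 + 0.15·0.184 = 0.1088 + 0.0276 = 0.1364
Then overall,
P(D) = 0.15·0.11956 + 0.04·0.0736 + 0.81·0.1364
      = 0.017934 + 0.002944 + 0.110484 = 0.131362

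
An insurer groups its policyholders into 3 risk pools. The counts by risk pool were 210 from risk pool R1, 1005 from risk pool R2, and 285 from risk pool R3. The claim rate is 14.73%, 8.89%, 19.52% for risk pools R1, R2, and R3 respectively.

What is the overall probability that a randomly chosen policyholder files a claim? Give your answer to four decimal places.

P(C) ≈ 0.1173

Total: 210 + 1005 + 285 = 1500.
P(R1) = 210/1500 = 0.14. P(R2) = 1005/1500 = 0.67. P(R3) = 285/1500 = 0.19.
Summing over the partition,
P(C) = P(C|R1)·P(R1) + P(C|R2)·P(R2) + P(C|R3)·P(R3)
      = 0.1473·0.14 + 0.0889·0.67 + 0.1952·0.19
      = 0.020622 + 0.059563 + 0.037088 = 0.117273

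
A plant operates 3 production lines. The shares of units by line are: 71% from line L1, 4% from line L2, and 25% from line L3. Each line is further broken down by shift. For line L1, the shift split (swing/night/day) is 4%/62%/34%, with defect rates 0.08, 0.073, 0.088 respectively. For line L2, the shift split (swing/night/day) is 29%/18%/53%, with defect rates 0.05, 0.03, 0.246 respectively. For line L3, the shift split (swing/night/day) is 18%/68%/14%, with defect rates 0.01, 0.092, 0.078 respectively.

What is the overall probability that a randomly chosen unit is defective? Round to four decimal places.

0.0805

P(D|L1) = 0.04·0.08 + 0.62·0.073 + 0.34·0.088 = 0.0032 + 0.04526 + 0.02992 = 0.07838
P(D|L2) = 0.29·0.05 + 0.18·0.03 + 0.53·0.246 = 0.0145 + 0.0054 + 0.13038 = 0.15028
P(D|L3) = 0.18·0.01 + 0.68·0.092 + 0.14·0.078 = 0.0018 + 0.06256 + 0.01092 = 0.07528
By total probability over the outer partition,
P(D) = 0.71·0.07838 + 0.04·0.15028 + 0.25·0.07528
      = 0.0556498 + 0.0060112 + 0.01882 = 0.080481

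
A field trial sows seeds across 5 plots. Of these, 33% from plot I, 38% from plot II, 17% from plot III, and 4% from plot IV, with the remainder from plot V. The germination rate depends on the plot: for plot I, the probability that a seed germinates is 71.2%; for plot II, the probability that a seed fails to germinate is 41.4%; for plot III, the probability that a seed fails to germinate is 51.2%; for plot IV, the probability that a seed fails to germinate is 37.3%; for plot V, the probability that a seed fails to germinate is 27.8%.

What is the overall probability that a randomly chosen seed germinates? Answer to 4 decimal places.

P(V) = 1 − (0.33 + 0.38 + 0.17 + 0.04) = 0.08.
P(G|II) = 1 − 0.414 = 0.586.
P(G|III) = 1 − 0.512 = 0.488.
P(G|IV) = 1 − 0.373 = 0.627.
P(G|V) = 1 − 0.278 = 0.722.
P(G) = P(G|I)·P(I) + P(G|II)·P(II) + P(G|III)·P(III) + P(G|IV)·P(IV) + P(G|V)·P(V)
      = 0.712·0.33 + 0.586·0.38 + 0.488·0.17 + 0.627·0.04 + 0.722·0.08
      = 0.23496 + 0.22268 + 0.08296 + 0.02508 + 0.05776 = 0.62344

P(G) ≈ 0.6234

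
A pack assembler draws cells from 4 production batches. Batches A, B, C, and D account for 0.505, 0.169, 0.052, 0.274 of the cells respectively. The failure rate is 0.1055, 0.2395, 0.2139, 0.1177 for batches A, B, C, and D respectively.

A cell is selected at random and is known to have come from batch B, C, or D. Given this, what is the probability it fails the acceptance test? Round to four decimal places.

0.1694

Let S = {B, C, D}.
P(S) = 0.169 + 0.052 + 0.274 = 0.495.
P(F ∩ S) = 0.2395·0.169 + 0.2139·0.052 + 0.1177·0.274 = 0.0404755 + 0.0111228 + 0.0322498 = 0.0838481.
P(F | S) = 0.0838481 / 0.495 = 0.169390…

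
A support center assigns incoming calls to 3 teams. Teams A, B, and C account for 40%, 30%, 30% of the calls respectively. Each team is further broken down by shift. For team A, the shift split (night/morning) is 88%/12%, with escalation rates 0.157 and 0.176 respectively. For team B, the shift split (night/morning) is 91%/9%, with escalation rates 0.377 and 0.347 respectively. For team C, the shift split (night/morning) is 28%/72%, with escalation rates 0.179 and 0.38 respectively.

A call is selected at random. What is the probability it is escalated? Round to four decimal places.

P(E|A) = 0.88·0.157 + 0.12·0.176 = 0.13816 + 0.02112 = 0.15928
P(E|B) = 0.91·0.377 + 0.09·0.347 = 0.34307 + 0.03123 = 0.3743
P(E|C) = 0.28·0.179 + 0.72·0.38 = 0.05012 + 0.2736 = 0.32372
By total probability over the outer partition,
P(E) = 0.4·0.15928 + 0.3·0.3743 + 0.3·0.32372
      = 0.063712 + 0.11229 + 0.097116 = 0.273118

P(E) ≈ 0.2731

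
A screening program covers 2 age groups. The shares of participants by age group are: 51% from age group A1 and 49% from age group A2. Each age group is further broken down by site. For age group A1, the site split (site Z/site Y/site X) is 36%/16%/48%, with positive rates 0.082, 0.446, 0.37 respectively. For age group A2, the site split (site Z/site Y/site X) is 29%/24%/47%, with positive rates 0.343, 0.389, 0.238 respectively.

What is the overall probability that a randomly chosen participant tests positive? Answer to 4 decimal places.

P(T|A1) = 0.36·0.082 + 0.16·0.446 + 0.48·0.37 = 0.02952 + 0.07136 + 0.1776 = 0.27848
P(T|A2) = 0.29·0.343 + 0.24·0.389 + 0.47·0.238 = 0.09947 + 0.09336 + 0.11186 = 0.30469
By total probability over the outer partition,
P(T) = 0.51·0.27848 + 0.49·0.30469
      = 0.1420248 + 0.1492981 = 0.2913229

0.2913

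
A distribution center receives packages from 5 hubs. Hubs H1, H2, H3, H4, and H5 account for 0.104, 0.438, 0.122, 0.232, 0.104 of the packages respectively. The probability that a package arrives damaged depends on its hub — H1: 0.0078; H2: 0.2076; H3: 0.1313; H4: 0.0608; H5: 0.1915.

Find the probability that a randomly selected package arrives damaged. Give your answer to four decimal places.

P(D) = P(D|H1)·P(H1) + P(D|H2)·P(H2) + P(D|H3)·P(H3) + P(D|H4)·P(H4) + P(D|H5)·P(H5)
      = 0.0078·0.104 + 0.2076·0.438 + 0.1313·0.122 + 0.0608·0.232 + 0.1915·0.104
      = 0.0008112 + 0.0909288 + 0.0160186 + 0.0141056 + 0.019916 = 0.1417802

0.1418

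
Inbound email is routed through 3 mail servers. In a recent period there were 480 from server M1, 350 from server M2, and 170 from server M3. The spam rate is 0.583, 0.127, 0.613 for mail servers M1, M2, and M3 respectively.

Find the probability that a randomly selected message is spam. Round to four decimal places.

P(S) ≈ 0.4285

Total: 480 + 350 + 170 = 1000.
P(M1) = 480/1000 = 0.48. P(M2) = 350/1000 = 0.35. P(M3) = 170/1000 = 0.17.
P(S) = P(S|M1)·P(M1) + P(S|M2)·P(M2) + P(S|M3)·P(M3)
      = 0.583·0.48 + 0.127·0.35 + 0.613·0.17
      = 0.27984 + 0.04445 + 0.10421 = 0.4285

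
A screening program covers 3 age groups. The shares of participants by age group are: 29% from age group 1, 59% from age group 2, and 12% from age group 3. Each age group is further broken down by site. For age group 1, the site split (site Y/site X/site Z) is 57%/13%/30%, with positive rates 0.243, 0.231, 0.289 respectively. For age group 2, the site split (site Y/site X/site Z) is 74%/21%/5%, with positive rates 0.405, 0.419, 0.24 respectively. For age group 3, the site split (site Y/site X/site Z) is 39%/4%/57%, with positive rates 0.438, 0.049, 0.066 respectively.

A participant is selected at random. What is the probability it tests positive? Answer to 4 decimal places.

P(T|1) = 0.57·0.243 + 0.13·0.231 + 0.3·0.289 = 0.13851 + 0.03003 + 0.0867 = 0.25524
P(T|2) = 0.74·0.405 + 0.21·0.419 + 0.05·0.24 = 0.2997 + 0.08799 + 0.012 = 0.39969
P(T|3) = 0.39·0.438 + 0.04·0.049 + 0.57·0.066 = 0.17082 + 0.00196 + 0.03762 = 0.2104
By total probability over the outer partition,
P(T) = 0.29·0.25524 + 0.59·0.39969 + 0.12·0.2104
      = 0.0740196 + 0.2358171 + 0.025248 = 0.3350847

P(T) ≈ 0.3351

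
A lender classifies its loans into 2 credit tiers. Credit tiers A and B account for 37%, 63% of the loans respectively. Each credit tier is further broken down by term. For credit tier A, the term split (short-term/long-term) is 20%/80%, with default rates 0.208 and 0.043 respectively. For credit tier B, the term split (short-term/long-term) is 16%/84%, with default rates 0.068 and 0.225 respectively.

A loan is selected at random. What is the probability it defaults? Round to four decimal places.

P(D|A) = 0.2·0.208 + 0.8·0.043 = 0.0416 + 0.0344 = 0.076
P(D|B) = 0.16·0.068 + 0.84·0.225 = 0.01088 + 0.189 = 0.19988
Then overall,
P(D) = 0.37·0.076 + 0.63·0.19988
      = 0.02812 + 0.1259244 = 0.1540444

0.1540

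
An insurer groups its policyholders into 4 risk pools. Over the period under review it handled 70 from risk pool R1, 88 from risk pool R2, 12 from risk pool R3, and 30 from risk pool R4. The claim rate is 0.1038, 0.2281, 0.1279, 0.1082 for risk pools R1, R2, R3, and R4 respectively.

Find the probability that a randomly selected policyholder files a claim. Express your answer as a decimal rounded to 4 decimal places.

Total: 70 + 88 + 12 + 30 = 200.
P(R1) = 70/200 = 0.35. P(R2) = 88/200 = 0.44. P(R3) = 12/200 = 0.06. P(R4) = 30/200 = 0.15.
Summing over the partition,
P(C) = P(C|R1)·P(R1) + P(C|R2)·P(R2) + P(C|R3)·P(R3) + P(C|R4)·P(R4)
      = 0.1038·0.35 + 0.2281·0.44 + 0.1279·0.06 + 0.1082·0.15
      = 0.03633 + 0.100364 + 0.007674 + 0.01623 = 0.160598

0.1606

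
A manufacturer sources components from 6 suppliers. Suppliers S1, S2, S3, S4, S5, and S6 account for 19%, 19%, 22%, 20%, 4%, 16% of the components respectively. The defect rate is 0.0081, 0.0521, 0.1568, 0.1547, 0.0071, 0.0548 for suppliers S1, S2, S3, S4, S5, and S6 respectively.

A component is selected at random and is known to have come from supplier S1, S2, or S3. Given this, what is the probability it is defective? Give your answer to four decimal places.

0.0766

Let S = {S1, S2, S3}.
P(S) = 0.19 + 0.19 + 0.22 = 0.6.
P(D ∩ S) = 0.0081·0.19 + 0.0521·0.19 + 0.1568·0.22 = 0.001539 + 0.009899 + 0.034496 = 0.045934.
P(D | S) = 0.045934 / 0.6 = 0.076557…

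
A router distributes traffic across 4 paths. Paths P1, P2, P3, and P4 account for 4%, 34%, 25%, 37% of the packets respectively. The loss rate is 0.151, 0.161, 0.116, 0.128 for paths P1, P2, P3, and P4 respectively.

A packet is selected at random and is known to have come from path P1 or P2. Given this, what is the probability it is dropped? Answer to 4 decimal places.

0.1599

Let S = {P1, P2}.
P(S) = 0.04 + 0.34 = 0.38.
P(L ∩ S) = 0.151·0.04 + 0.161·0.34 = 0.00604 + 0.05474 = 0.06078.
P(L | S) = 0.06078 / 0.38 = 0.159947…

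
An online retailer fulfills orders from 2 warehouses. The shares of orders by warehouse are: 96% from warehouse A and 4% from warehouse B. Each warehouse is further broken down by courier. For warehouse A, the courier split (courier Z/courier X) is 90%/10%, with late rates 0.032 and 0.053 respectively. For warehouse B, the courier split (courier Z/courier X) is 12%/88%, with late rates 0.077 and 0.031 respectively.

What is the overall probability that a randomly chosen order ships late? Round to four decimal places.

P(L) ≈ 0.0342

P(L|A) = 0.9·0.032 + 0.1·0.053 = 0.0288 + 0.0053 = 0.0341
P(L|B) = 0.12·0.077 + 0.88·0.031 = 0.00924 + 0.02728 = 0.03652
Then overall,
P(L) = 0.96·0.0341 + 0.04·0.03652
      = 0.032736 + 0.0014608 = 0.0341968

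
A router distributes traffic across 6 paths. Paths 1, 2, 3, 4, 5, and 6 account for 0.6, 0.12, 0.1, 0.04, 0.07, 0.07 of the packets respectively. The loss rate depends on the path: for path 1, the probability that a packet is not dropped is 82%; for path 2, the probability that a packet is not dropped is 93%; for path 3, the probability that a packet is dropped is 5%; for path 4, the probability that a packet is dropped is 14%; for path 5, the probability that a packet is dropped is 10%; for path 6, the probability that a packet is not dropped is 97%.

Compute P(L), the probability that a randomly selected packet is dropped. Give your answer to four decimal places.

P(L|1) = 1 − 0.82 = 0.18.
P(L|2) = 1 − 0.93 = 0.07.
P(L|6) = 1 − 0.97 = 0.03.
P(L) = P(L|1)·P(1) + P(L|2)·P(2) + P(L|3)·P(3) + P(L|4)·P(4) + P(L|5)·P(5) + P(L|6)·P(6)
      = 0.18·0.6 + 0.07·0.12 + 0.05·0.1 + 0.14·0.04 + 0.1·0.07 + 0.03·0.07
      = 0.108 + 0.0084 + 0.005 + 0.0056 + 0.007 + 0.0021 = 0.1361

0.1361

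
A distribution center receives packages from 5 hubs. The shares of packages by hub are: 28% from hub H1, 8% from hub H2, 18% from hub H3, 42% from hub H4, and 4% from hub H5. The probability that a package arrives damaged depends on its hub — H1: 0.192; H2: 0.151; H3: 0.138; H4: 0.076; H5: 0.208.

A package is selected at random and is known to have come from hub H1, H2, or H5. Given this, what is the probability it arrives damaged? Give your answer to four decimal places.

0.1854

Let S = {H1, H2, H5}.
P(S) = 0.28 + 0.08 + 0.04 = 0.4.
P(D ∩ S) = 0.192·0.28 + 0.151·0.08 + 0.208·0.04 = 0.05376 + 0.01208 + 0.00832 = 0.07416.
P(D | S) = 0.07416 / 0.4 = 0.185400…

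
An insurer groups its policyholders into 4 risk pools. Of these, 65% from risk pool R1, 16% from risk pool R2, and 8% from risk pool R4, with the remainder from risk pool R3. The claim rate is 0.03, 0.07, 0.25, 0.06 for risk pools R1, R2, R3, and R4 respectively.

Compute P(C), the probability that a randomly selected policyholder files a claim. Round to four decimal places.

P(C) ≈ 0.0630

P(R3) = 1 − (0.65 + 0.16 + 0.08) = 0.11.
By the law of total probability,
P(C) = P(C|R1)·P(R1) + P(C|R2)·P(R2) + P(C|R3)·P(R3) + P(C|R4)·P(R4)
      = 0.03·0.65 + 0.07·0.16 + 0.25·0.11 + 0.06·0.08
      = 0.0195 + 0.0112 + 0.0275 + 0.0048 = 0.063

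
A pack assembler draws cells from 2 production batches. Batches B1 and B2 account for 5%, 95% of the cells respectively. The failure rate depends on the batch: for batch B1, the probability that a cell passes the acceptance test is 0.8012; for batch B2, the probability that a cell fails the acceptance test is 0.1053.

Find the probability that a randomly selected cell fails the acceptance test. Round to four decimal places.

P(F|B1) = 1 − 0.8012 = 0.1988.
P(F) = P(F|B1)·P(B1) + P(F|B2)·P(B2)
      = 0.1988·0.05 + 0.1053·0.95
      = 0.00994 + 0.100035 = 0.109975

0.1100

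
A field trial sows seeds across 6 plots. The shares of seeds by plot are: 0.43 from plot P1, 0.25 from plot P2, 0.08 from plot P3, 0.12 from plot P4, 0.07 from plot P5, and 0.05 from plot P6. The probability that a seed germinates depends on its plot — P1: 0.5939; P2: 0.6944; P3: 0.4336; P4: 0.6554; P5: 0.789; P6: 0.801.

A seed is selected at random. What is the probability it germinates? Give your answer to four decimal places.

P(G) ≈ 0.6376

Using total probability over the partition,
P(G) = P(G|P1)·P(P1) + P(G|P2)·P(P2) + P(G|P3)·P(P3) + P(G|P4)·P(P4) + P(G|P5)·P(P5) + P(G|P6)·P(P6)
      = 0.5939·0.43 + 0.6944·0.25 + 0.4336·0.08 + 0.6554·0.12 + 0.789·0.07 + 0.801·0.05
      = 0.255377 + 0.1736 + 0.034688 + 0.078648 + 0.05523 + 0.04005 = 0.637593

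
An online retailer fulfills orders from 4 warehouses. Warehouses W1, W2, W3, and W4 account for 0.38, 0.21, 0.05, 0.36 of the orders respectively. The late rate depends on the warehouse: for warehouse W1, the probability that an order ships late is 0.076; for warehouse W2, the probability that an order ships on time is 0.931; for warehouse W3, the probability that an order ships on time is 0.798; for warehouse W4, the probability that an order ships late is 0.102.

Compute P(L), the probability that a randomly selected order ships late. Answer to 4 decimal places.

P(L) ≈ 0.0902

P(L|W2) = 1 − 0.931 = 0.069.
P(L|W3) = 1 − 0.798 = 0.202.
By the law of total probability,
P(L) = P(L|W1)·P(W1) + P(L|W2)·P(W2) + P(L|W3)·P(W3) + P(L|W4)·P(W4)
      = 0.076·0.38 + 0.069·0.21 + 0.202·0.05 + 0.102·0.36
      = 0.02888 + 0.01449 + 0.0101 + 0.03672 = 0.09019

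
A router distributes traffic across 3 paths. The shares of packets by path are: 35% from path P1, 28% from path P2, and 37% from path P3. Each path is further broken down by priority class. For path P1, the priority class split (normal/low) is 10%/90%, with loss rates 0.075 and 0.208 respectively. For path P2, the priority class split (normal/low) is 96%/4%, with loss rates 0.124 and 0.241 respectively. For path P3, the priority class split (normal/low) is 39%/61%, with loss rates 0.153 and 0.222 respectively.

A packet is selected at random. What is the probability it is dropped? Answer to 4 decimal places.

P(L|P1) = 0.1·0.075 + 0.9·0.208 = 0.0075 + 0.1872 = 0.1947
P(L|P2) = 0.96·0.124 + 0.04·0.241 = 0.11904 + 0.00964 = 0.12868
P(L|P3) = 0.39·0.153 + 0.61·0.222 = 0.05967 + 0.13542 = 0.19509
By total probability over the outer partition,
P(L) = 0.35·0.1947 + 0.28·0.12868 + 0.37·0.19509
      = 0.068145 + 0.0360304 + 0.0721833 = 0.1763587

P(L) ≈ 0.1764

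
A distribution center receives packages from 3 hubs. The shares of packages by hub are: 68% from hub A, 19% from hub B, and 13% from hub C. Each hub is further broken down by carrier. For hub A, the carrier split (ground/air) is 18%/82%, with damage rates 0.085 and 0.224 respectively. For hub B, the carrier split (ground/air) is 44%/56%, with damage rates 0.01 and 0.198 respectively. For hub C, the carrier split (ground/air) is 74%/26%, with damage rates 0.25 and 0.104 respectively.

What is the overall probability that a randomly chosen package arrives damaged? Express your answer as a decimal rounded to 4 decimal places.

0.1848

P(D|A) = 0.18·0.085 + 0.82·0.224 = 0.0153 + 0.18368 = 0.19898
P(D|B) = 0.44·0.01 + 0.56·0.198 = 0.0044 + 0.11088 = 0.11528
P(D|C) = 0.74·0.25 + 0.26·0.104 = 0.185 + 0.02704 = 0.21204
Then overall,
P(D) = 0.68·0.19898 + 0.19·0.11528 + 0.13·0.21204
      = 0.1353064 + 0.0219032 + 0.0275652 = 0.1847748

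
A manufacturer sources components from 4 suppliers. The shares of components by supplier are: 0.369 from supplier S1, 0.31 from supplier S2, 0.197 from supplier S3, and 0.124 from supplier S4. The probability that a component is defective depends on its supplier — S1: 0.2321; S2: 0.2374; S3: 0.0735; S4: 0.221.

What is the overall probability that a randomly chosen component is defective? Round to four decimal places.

0.2011

P(D) = P(D|S1)·P(S1) + P(D|S2)·P(S2) + P(D|S3)·P(S3) + P(D|S4)·P(S4)
      = 0.2321·0.369 + 0.2374·0.31 + 0.0735·0.197 + 0.221·0.124
      = 0.0856449 + 0.073594 + 0.0144795 + 0.027404 = 0.2011224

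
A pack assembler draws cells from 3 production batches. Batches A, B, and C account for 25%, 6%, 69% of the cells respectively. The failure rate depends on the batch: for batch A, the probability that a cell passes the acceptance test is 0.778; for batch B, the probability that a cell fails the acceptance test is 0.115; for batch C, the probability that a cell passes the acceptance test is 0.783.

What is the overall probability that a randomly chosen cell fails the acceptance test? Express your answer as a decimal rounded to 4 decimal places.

0.2121

P(F|A) = 1 − 0.778 = 0.222.
P(F|C) = 1 − 0.783 = 0.217.
Using total probability over the partition,
P(F) = P(F|A)·P(A) + P(F|B)·P(B) + P(F|C)·P(C)
      = 0.222·0.25 + 0.115·0.06 + 0.217·0.69
      = 0.0555 + 0.0069 + 0.14973 = 0.21213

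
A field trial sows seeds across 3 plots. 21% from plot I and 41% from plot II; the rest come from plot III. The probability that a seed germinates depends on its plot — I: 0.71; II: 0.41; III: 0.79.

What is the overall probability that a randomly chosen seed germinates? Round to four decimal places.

P(III) = 1 − (0.21 + 0.41) = 0.38.
Using total probability over the partition,
P(G) = P(G|I)·P(I) + P(G|II)·P(II) + P(G|III)·P(III)
      = 0.71·0.21 + 0.41·0.41 + 0.79·0.38
      = 0.1491 + 0.1681 + 0.3002 = 0.6174

0.6174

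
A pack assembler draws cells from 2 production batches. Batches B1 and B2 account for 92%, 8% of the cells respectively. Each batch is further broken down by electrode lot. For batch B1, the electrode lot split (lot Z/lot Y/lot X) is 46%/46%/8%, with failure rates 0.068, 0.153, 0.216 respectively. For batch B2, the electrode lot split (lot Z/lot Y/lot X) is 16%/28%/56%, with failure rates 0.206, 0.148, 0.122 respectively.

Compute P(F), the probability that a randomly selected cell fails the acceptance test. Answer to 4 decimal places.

0.1208

P(F|B1) = 0.46·0.068 + 0.46·0.153 + 0.08·0.216 = 0.03128 + 0.07038 + 0.01728 = 0.11894
P(F|B2) = 0.16·0.206 + 0.28·0.148 + 0.56·0.122 = 0.03296 + 0.04144 + 0.06832 = 0.14272
By total probability over the outer partition,
P(F) = 0.92·0.11894 + 0.08·0.14272
      = 0.1094248 + 0.0114176 = 0.1208424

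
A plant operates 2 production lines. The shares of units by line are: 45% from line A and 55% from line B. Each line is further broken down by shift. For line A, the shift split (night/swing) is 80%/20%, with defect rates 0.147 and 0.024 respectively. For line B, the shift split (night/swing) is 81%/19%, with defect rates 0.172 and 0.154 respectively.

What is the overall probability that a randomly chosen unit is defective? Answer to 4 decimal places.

0.1478

P(D|A) = 0.8·0.147 + 0.2·0.024 = 0.1176 + 0.0048 = 0.1224
P(D|B) = 0.81·0.172 + 0.19·0.154 = 0.13932 + 0.02926 = 0.16858
By total probability over the outer partition,
P(D) = 0.45·0.1224 + 0.55·0.16858
      = 0.05508 + 0.092719 = 0.147799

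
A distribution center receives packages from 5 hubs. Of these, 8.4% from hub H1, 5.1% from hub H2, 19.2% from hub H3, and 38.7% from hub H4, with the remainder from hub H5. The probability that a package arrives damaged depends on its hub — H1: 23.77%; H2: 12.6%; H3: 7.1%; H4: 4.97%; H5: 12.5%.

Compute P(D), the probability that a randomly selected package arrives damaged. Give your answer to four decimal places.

0.0950

P(H5) = 1 − (0.084 + 0.051 + 0.192 + 0.387) = 0.286.
P(D) = P(D|H1)·P(H1) + P(D|H2)·P(H2) + P(D|H3)·P(H3) + P(D|H4)·P(H4) + P(D|H5)·P(H5)
      = 0.2377·0.084 + 0.126·0.051 + 0.071·0.192 + 0.0497·0.387 + 0.125·0.286
      = 0.0199668 + 0.006426 + 0.013632 + 0.0192339 + 0.03575 = 0.0950087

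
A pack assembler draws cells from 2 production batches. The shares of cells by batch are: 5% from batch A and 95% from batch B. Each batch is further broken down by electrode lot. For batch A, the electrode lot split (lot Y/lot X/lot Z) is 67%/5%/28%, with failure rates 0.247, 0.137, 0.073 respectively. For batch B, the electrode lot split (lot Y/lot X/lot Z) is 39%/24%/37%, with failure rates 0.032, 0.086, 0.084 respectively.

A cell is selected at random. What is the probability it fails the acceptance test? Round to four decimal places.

P(F|A) = 0.67·0.247 + 0.05·0.137 + 0.28·0.073 = 0.16549 + 0.00685 + 0.02044 = 0.19278
P(F|B) = 0.39·0.032 + 0.24·0.086 + 0.37·0.084 = 0.01248 + 0.02064 + 0.03108 = 0.0642
Then overall,
P(F) = 0.05·0.19278 + 0.95·0.0642
      = 0.009639 + 0.06099 = 0.070629

0.0706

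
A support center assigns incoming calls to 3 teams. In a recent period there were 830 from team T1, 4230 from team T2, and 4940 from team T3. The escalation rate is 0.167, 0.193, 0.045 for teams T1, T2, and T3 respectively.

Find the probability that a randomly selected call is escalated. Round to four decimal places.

P(E) ≈ 0.1177

Total: 830 + 4230 + 4940 = 10000.
P(T1) = 830/10000 = 0.083. P(T2) = 4230/10000 = 0.423. P(T3) = 4940/10000 = 0.494.
P(E) = P(E|T1)·P(T1) + P(E|T2)·P(T2) + P(E|T3)·P(T3)
      = 0.167·0.083 + 0.193·0.423 + 0.045·0.494
      = 0.013861 + 0.081639 + 0.02223 = 0.11773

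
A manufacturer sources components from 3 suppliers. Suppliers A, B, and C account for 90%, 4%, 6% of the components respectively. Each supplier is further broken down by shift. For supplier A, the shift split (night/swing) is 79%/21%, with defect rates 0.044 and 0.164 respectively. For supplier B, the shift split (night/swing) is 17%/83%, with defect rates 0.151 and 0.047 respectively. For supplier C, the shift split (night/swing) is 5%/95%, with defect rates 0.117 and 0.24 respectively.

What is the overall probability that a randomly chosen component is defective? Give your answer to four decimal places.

P(D|A) = 0.79·0.044 + 0.21·0.164 = 0.03476 + 0.03444 = 0.0692
P(D|B) = 0.17·0.151 + 0.83·0.047 = 0.02567 + 0.03901 = 0.06468
P(D|C) = 0.05·0.117 + 0.95·0.24 = 0.00585 + 0.228 = 0.23385
Then overall,
P(D) = 0.9·0.0692 + 0.04·0.06468 + 0.06·0.23385
      = 0.06228 + 0.0025872 + 0.014031 = 0.0788982

P(D) ≈ 0.0789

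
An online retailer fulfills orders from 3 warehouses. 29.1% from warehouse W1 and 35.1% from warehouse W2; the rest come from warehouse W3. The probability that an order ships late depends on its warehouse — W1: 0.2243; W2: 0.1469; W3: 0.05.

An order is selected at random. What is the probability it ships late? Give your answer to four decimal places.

P(W3) = 1 − (0.291 + 0.351) = 0.358.
P(L) = P(L|W1)·P(W1) + P(L|W2)·P(W2) + P(L|W3)·P(W3)
      = 0.2243·0.291 + 0.1469·0.351 + 0.05·0.358
      = 0.0652713 + 0.0515619 + 0.0179 = 0.1347332

0.1347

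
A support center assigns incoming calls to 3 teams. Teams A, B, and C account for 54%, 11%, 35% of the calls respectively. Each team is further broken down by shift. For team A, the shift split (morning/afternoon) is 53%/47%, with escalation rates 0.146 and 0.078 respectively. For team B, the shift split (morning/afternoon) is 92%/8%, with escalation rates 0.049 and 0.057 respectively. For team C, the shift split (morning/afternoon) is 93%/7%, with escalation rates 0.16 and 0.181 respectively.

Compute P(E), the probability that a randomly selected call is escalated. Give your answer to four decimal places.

P(E|A) = 0.53·0.146 + 0.47·0.078 = 0.07738 + 0.03666 = 0.11404
P(E|B) = 0.92·0.049 + 0.08·0.057 = 0.04508 + 0.00456 = 0.04964
P(E|C) = 0.93·0.16 + 0.07·0.181 = 0.1488 + 0.01267 = 0.16147
Then overall,
P(E) = 0.54·0.11404 + 0.11·0.04964 + 0.35·0.16147
      = 0.0615816 + 0.0054604 + 0.0565145 = 0.1235565

P(E) ≈ 0.1236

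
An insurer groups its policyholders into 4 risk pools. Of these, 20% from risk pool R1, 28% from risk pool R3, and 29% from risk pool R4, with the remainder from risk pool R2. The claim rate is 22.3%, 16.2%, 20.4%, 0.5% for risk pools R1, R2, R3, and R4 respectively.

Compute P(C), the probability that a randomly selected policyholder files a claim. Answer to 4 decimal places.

P(C) ≈ 0.1404

P(R2) = 1 − (0.2 + 0.28 + 0.29) = 0.23.
Summing over the partition,
P(C) = P(C|R1)·P(R1) + P(C|R2)·P(R2) + P(C|R3)·P(R3) + P(C|R4)·P(R4)
      = 0.223·0.2 + 0.162·0.23 + 0.204·0.28 + 0.005·0.29
      = 0.0446 + 0.03726 + 0.05712 + 0.00145 = 0.14043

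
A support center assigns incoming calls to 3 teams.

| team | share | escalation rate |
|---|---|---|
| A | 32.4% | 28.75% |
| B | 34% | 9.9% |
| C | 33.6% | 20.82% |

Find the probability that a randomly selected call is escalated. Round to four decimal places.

P(E) ≈ 0.1968

By the law of total probability,
P(E) = P(E|A)·P(A) + P(E|B)·P(B) + P(E|C)·P(C)
      = 0.2875·0.324 + 0.099·0.34 + 0.2082·0.336
      = 0.09315 + 0.03366 + 0.0699552 = 0.1967652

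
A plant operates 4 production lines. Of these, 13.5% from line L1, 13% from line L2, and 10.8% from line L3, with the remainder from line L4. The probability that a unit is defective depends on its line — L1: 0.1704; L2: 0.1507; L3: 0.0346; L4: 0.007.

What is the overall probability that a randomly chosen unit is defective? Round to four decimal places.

P(L4) = 1 − (0.135 + 0.13 + 0.108) = 0.627.
P(D) = P(D|L1)·P(L1) + P(D|L2)·P(L2) + P(D|L3)·P(L3) + P(D|L4)·P(L4)
      = 0.1704·0.135 + 0.1507·0.13 + 0.0346·0.108 + 0.007·0.627
      = 0.023004 + 0.019591 + 0.0037368 + 0.004389 = 0.0507208

0.0507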